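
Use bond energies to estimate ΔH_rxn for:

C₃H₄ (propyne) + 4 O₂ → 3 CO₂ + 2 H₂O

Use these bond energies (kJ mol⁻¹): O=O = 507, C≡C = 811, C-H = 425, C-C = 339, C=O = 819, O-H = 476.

Bonds broken (reactants):
  C≡C: 1 × 811 = 811
  C-C: 1 × 339 = 339
  C-H: 4 × 425 = 1700
  O=O: 4 × 507 = 2028
  Σ(broken) = 4878 kJ
Bonds formed (products):
  C=O: 6 × 819 = 4914
  O-H: 4 × 476 = 1904
  Σ(formed) = 6818 kJ
ΔH = Σ(broken) − Σ(formed) = 4878 − 6818 = −1940 kJ

ΔH ≈ −1940 kJ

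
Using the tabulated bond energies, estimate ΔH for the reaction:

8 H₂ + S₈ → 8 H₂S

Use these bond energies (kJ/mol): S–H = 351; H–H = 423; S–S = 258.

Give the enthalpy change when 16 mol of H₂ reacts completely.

Bonds broken (reactants):
  H–H: 8 × 423 = 3384
  S–S: 8 × 258 = 2064
  Σ(broken) = 5448 kJ
Bonds formed (products):
  S–H: 16 × 351 = 5616
  Σ(formed) = 5616 kJ
ΔH = Σ(broken) − Σ(formed) = 5448 − 5616 = −168 kJ
For 2× the reaction as written: 2 × (−168) = −336 kJ

ΔH = −336 kJ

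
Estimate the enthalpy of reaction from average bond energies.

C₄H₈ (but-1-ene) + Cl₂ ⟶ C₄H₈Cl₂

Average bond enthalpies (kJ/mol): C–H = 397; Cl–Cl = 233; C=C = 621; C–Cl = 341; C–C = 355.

ΔH ≈ −183 kJ

Bonds broken (reactants):
  C–C: 2 × 355 = 710
  C–H: 8 × 397 = 3176
  C=C: 1 × 621 = 621
  Cl–Cl: 1 × 233 = 233
  Σ(broken) = 4740 kJ
Bonds formed (products):
  C–C: 3 × 355 = 1065
  C–Cl: 2 × 341 = 682
  C–H: 8 × 397 = 3176
  Σ(formed) = 4923 kJ
ΔH = Σ(broken) − Σ(formed) = 4740 − 4923 = −183 kJ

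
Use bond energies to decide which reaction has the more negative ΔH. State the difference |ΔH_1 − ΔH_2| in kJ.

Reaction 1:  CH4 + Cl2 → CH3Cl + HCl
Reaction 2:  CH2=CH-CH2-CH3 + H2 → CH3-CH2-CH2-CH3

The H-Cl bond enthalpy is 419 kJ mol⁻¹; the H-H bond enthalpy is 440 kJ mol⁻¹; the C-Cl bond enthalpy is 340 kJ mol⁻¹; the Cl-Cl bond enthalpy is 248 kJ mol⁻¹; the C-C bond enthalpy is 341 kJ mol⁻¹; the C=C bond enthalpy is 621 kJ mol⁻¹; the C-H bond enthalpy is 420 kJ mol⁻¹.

Reaction 2, by 29 kJ

Reaction 1:
  Bonds broken (reactants):
    C-H: 4 × 420 = 1680
    Cl-Cl: 1 × 248 = 248
    Σ(broken) = 1928 kJ
  Bonds formed (products):
    C-Cl: 1 × 340 = 340
    C-H: 3 × 420 = 1260
    H-Cl: 1 × 419 = 419
    Σ(formed) = 2019 kJ
  ΔH_1 = 1928 − 2019 = −91 kJ
Reaction 2:
  Bonds broken (reactants):
    C-C: 2 × 341 = 682
    C-H: 8 × 420 = 3360
    C=C: 1 × 621 = 621
    H-H: 1 × 440 = 440
    Σ(broken) = 5103 kJ
  Bonds formed (products):
    C-C: 3 × 341 = 1023
    C-H: 10 × 420 = 4200
    Σ(formed) = 5223 kJ
  ΔH_2 = 5103 − 5223 = −120 kJ
ΔH_1 − ΔH_2 = +29 kJ, so reaction 2 has the more negative ΔH; |ΔH_1 − ΔH_2| = 29 kJ.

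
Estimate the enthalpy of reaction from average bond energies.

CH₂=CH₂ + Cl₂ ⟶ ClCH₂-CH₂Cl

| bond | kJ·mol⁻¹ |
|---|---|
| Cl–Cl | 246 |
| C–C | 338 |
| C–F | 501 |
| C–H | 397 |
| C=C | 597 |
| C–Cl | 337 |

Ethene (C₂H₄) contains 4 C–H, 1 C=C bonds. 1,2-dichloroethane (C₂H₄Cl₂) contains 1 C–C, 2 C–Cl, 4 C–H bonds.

Bonds broken (reactants):
  C–H: 4 × 397 = 1588
  C=C: 1 × 597 = 597
  Cl–Cl: 1 × 246 = 246
  Σ(broken) = 2431 kJ
Bonds formed (products):
  C–C: 1 × 338 = 338
  C–Cl: 2 × 337 = 674
  C–H: 4 × 397 = 1588
  Σ(formed) = 2600 kJ
ΔH = Σ(broken) − Σ(formed) = 2431 − 2600 = −169 kJ

ΔH ≈ −169 kJ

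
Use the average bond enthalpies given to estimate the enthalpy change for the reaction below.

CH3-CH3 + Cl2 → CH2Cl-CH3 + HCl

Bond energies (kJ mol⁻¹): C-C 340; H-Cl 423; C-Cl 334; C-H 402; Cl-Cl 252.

Bonds broken (reactants):
  C-C: 1 × 340 = 340
  C-H: 6 × 402 = 2412
  Cl-Cl: 1 × 252 = 252
  Σ(broken) = 3004 kJ
Bonds formed (products):
  C-C: 1 × 340 = 340
  C-Cl: 1 × 334 = 334
  C-H: 5 × 402 = 2010
  H-Cl: 1 × 423 = 423
  Σ(formed) = 3107 kJ
ΔH = Σ(broken) − Σ(formed) = 3004 − 3107 = −103 kJ

ΔH ≈ −103 kJ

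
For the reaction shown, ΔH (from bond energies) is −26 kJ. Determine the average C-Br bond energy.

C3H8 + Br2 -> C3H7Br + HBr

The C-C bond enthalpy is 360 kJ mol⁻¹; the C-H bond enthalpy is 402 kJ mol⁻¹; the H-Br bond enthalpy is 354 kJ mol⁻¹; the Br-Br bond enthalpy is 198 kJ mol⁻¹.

Let D be the C-Br bond energy.
Σ(broken) = 1×198 + 2×360 + 8×402 = 4134
Σ(formed) = 1×D + 2×360 + 7×402 + 1×354 = 3888 + D
ΔH = Σ(broken) − Σ(formed) = (4134) − (3888 + D) = +246 − D
Setting this equal to −26 kJ gives D = 272 kJ/mol.

D(C-Br) ≈ 272 kJ/mol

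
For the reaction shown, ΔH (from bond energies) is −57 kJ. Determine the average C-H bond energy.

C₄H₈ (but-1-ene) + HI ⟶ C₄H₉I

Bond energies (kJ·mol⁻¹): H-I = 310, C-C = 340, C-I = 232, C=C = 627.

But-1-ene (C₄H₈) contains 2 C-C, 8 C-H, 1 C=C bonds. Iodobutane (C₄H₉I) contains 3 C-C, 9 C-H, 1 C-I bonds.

D(C-H) ≈ 422 kJ/mol

Let D be the C-H bond energy.
Σ(broken) = 2×340 + 8×D + 1×627 + 1×310 = 1617 + 8D
Σ(formed) = 3×340 + 9×D + 1×232 = 1252 + 9D
ΔH = Σ(broken) − Σ(formed) = (1617 + 8D) − (1252 + 9D) = +365 − D
Setting this equal to −57 kJ gives D = 422 kJ/mol.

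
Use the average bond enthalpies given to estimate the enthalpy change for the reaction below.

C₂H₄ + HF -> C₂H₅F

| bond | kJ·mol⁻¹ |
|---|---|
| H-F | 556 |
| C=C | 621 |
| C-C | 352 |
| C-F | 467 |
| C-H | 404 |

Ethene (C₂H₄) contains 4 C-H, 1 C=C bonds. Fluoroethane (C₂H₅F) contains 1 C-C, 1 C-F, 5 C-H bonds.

ΔH ≈ −46 kJ

Bonds broken (reactants):
  C-H: 4 × 404 = 1616
  C=C: 1 × 621 = 621
  H-F: 1 × 556 = 556
  Σ(broken) = 2793 kJ
Bonds formed (products):
  C-C: 1 × 352 = 352
  C-F: 1 × 467 = 467
  C-H: 5 × 404 = 2020
  Σ(formed) = 2839 kJ
ΔH = Σ(broken) − Σ(formed) = 2793 − 2839 = −46 kJ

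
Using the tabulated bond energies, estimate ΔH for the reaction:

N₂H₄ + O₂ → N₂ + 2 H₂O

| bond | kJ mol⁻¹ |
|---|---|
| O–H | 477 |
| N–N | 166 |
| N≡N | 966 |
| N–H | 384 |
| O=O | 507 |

ΔH ≈ −665 kJ

Bonds broken (reactants):
  N–H: 4 × 384 = 1536
  N–N: 1 × 166 = 166
  O=O: 1 × 507 = 507
  Σ(broken) = 2209 kJ
Bonds formed (products):
  N≡N: 1 × 966 = 966
  O–H: 4 × 477 = 1908
  Σ(formed) = 2874 kJ
ΔH = Σ(broken) − Σ(formed) = 2209 − 2874 = −665 kJ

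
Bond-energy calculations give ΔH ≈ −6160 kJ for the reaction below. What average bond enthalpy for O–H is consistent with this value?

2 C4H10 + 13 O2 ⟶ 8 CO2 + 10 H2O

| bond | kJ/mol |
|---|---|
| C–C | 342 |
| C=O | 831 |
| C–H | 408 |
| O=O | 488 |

Let D be the O–H bond energy.
Σ(broken) = 6×342 + 20×408 + 13×488 = 16556
Σ(formed) = 16×831 + 20×D = 13296 + 20D
ΔH = Σ(broken) − Σ(formed) = (16556) − (13296 + 20D) = +3260 − 20D
Setting this equal to −6160 kJ gives 20D = 9420, so D = 471 kJ/mol.

D(O–H) ≈ 471 kJ/mol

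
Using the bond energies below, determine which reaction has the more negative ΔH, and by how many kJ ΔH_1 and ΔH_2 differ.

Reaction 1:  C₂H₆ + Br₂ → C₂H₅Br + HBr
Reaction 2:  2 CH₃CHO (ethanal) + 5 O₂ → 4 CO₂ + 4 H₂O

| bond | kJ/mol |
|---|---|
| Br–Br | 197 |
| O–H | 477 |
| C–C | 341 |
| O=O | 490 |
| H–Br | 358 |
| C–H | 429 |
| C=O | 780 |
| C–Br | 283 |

Reaction 2, by 1917 kJ

Reaction 1:
  Bonds broken (reactants):
    Br–Br: 1 × 197 = 197
    C–C: 1 × 341 = 341
    C–H: 6 × 429 = 2574
    Σ(broken) = 3112 kJ
  Bonds formed (products):
    C–Br: 1 × 283 = 283
    C–C: 1 × 341 = 341
    C–H: 5 × 429 = 2145
    H–Br: 1 × 358 = 358
    Σ(formed) = 3127 kJ
  ΔH_1 = 3112 − 3127 = −15 kJ
Reaction 2:
  Bonds broken (reactants):
    C–C: 2 × 341 = 682
    C–H: 8 × 429 = 3432
    C=O: 2 × 780 = 1560
    O=O: 5 × 490 = 2450
    Σ(broken) = 8124 kJ
  Bonds formed (products):
    C=O: 8 × 780 = 6240
    O–H: 8 × 477 = 3816
    Σ(formed) = 10056 kJ
  ΔH_2 = 8124 − 10056 = −1932 kJ
ΔH_1 − ΔH_2 = +1917 kJ, so reaction 2 has the more negative ΔH; |ΔH_1 − ΔH_2| = 1917 kJ.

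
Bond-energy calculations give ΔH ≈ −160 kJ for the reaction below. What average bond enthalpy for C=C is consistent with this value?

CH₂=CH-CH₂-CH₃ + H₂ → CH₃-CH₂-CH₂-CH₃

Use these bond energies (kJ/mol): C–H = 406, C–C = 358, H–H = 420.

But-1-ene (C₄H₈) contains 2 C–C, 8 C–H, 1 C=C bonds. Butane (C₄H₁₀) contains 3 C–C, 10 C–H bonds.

D(C=C) ≈ 590 kJ/mol

Let D be the C=C bond energy.
Σ(broken) = 2×358 + 8×406 + 1×D + 1×420 = 4384 + D
Σ(formed) = 3×358 + 10×406 = 5134
ΔH = Σ(broken) − Σ(formed) = (4384 + D) − (5134) = −750 + D
Setting this equal to −160 kJ gives D = 590 kJ/mol.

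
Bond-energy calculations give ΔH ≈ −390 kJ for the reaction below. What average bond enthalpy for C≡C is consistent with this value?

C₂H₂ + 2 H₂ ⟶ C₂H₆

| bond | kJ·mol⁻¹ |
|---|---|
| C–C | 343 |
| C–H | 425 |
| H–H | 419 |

Let D be the C≡C bond energy.
Σ(broken) = 1×D + 2×425 + 2×419 = 1688 + D
Σ(formed) = 1×343 + 6×425 = 2893
ΔH = Σ(broken) − Σ(formed) = (1688 + D) − (2893) = −1205 + D
Setting this equal to −390 kJ gives D = 815 kJ/mol.

D(C≡C) ≈ 815 kJ/mol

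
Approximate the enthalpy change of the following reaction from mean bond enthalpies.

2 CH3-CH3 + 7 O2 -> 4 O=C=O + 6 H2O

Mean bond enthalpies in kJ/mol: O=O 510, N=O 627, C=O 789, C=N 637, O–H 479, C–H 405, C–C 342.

ΔH ≈ −2946 kJ

Bonds broken (reactants):
  C–C: 2 × 342 = 684
  C–H: 12 × 405 = 4860
  O=O: 7 × 510 = 3570
  Σ(broken) = 9114 kJ
Bonds formed (products):
  C=O: 8 × 789 = 6312
  O–H: 12 × 479 = 5748
  Σ(formed) = 12060 kJ
ΔH = Σ(broken) − Σ(formed) = 9114 − 12060 = −2946 kJ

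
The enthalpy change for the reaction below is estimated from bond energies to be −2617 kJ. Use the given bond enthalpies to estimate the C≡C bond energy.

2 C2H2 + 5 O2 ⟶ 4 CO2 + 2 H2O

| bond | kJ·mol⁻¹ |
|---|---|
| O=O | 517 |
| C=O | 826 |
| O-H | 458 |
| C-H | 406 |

Let D be the C≡C bond energy.
Σ(broken) = 2×D + 4×406 + 5×517 = 4209 + 2D
Σ(formed) = 8×826 + 4×458 = 8440
ΔH = Σ(broken) − Σ(formed) = (4209 + 2D) − (8440) = −4231 + 2D
Setting this equal to −2617 kJ gives 2D = 1614, so D = 807 kJ/mol.

D(C≡C) ≈ 807 kJ/mol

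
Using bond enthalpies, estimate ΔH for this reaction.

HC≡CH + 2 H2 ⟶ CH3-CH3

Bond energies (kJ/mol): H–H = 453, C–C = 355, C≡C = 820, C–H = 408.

ΔH ≈ −261 kJ

Bonds broken (reactants):
  C≡C: 1 × 820 = 820
  C–H: 2 × 408 = 816
  H–H: 2 × 453 = 906
  Σ(broken) = 2542 kJ
Bonds formed (products):
  C–C: 1 × 355 = 355
  C–H: 6 × 408 = 2448
  Σ(formed) = 2803 kJ
ΔH = Σ(broken) − Σ(formed) = 2542 − 2803 = −261 kJ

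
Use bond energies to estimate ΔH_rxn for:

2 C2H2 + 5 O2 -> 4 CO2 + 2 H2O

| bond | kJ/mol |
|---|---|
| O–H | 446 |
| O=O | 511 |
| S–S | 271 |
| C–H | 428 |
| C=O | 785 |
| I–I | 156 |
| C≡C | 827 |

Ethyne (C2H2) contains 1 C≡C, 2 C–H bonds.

Bonds broken (reactants):
  C≡C: 2 × 827 = 1654
  C–H: 4 × 428 = 1712
  O=O: 5 × 511 = 2555
  Σ(broken) = 5921 kJ
Bonds formed (products):
  C=O: 8 × 785 = 6280
  O–H: 4 × 446 = 1784
  Σ(formed) = 8064 kJ
ΔH = Σ(broken) − Σ(formed) = 5921 − 8064 = −2143 kJ

ΔH ≈ −2143 kJ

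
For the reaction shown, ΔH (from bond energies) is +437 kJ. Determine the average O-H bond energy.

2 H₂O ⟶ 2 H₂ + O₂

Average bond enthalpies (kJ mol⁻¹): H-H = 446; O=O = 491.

D(O-H) ≈ 455 kJ/mol

Let D be the O-H bond energy.
Σ(broken) = 4×D = 4D
Σ(formed) = 2×446 + 1×491 = 1383
ΔH = Σ(broken) − Σ(formed) = (4D) − (1383) = −1383 + 4D
Setting this equal to +437 kJ gives 4D = 1820, so D = 455 kJ/mol.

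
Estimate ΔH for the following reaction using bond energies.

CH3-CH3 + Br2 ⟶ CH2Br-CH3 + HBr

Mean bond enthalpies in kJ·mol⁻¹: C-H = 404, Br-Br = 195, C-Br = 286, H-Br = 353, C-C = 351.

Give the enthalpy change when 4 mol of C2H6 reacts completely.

Bonds broken (reactants):
  Br-Br: 1 × 195 = 195
  C-C: 1 × 351 = 351
  C-H: 6 × 404 = 2424
  Σ(broken) = 2970 kJ
Bonds formed (products):
  C-Br: 1 × 286 = 286
  C-C: 1 × 351 = 351
  C-H: 5 × 404 = 2020
  H-Br: 1 × 353 = 353
  Σ(formed) = 3010 kJ
ΔH = Σ(broken) − Σ(formed) = 2970 − 3010 = −40 kJ
For 4× the reaction as written: 4 × (−40) = −160 kJ

ΔH = −160 kJ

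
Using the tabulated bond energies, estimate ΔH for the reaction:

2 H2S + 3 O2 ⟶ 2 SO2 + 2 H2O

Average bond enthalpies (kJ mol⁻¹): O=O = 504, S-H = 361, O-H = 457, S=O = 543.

ΔH ≈ −1044 kJ

Bonds broken (reactants):
  O=O: 3 × 504 = 1512
  S-H: 4 × 361 = 1444
  Σ(broken) = 2956 kJ
Bonds formed (products):
  O-H: 4 × 457 = 1828
  S=O: 4 × 543 = 2172
  Σ(formed) = 4000 kJ
ΔH = Σ(broken) − Σ(formed) = 2956 − 4000 = −1044 kJ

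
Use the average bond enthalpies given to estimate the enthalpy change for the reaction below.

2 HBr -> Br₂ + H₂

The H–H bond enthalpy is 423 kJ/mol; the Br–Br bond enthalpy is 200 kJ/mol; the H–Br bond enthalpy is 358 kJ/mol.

Bonds broken (reactants):
  H–Br: 2 × 358 = 716
  Σ(broken) = 716 kJ
Bonds formed (products):
  Br–Br: 1 × 200 = 200
  H–H: 1 × 423 = 423
  Σ(formed) = 623 kJ
ΔH = Σ(broken) − Σ(formed) = 716 − 623 = +93 kJ

ΔH ≈ +93 kJ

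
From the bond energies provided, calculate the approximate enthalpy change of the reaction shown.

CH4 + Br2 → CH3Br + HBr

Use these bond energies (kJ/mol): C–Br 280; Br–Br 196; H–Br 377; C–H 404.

ΔH ≈ −57 kJ

Bonds broken (reactants):
  Br–Br: 1 × 196 = 196
  C–H: 4 × 404 = 1616
  Σ(broken) = 1812 kJ
Bonds formed (products):
  C–Br: 1 × 280 = 280
  C–H: 3 × 404 = 1212
  H–Br: 1 × 377 = 377
  Σ(formed) = 1869 kJ
ΔH = Σ(broken) − Σ(formed) = 1812 − 1869 = −57 kJ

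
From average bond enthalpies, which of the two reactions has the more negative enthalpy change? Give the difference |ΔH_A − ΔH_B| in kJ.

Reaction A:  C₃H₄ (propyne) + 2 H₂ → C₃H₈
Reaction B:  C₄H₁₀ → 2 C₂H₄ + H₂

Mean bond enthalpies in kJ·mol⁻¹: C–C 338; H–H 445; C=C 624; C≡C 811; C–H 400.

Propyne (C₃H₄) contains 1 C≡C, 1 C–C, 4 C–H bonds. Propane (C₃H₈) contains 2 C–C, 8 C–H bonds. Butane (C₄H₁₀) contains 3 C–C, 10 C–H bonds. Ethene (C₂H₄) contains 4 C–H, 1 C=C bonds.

Reaction A:
  Bonds broken (reactants):
    C≡C: 1 × 811 = 811
    C–C: 1 × 338 = 338
    C–H: 4 × 400 = 1600
    H–H: 2 × 445 = 890
    Σ(broken) = 3639 kJ
  Bonds formed (products):
    C–C: 2 × 338 = 676
    C–H: 8 × 400 = 3200
    Σ(formed) = 3876 kJ
  ΔH_A = 3639 − 3876 = −237 kJ
Reaction B:
  Bonds broken (reactants):
    C–C: 3 × 338 = 1014
    C–H: 10 × 400 = 4000
    Σ(broken) = 5014 kJ
  Bonds formed (products):
    C–H: 8 × 400 = 3200
    C=C: 2 × 624 = 1248
    H–H: 1 × 445 = 445
    Σ(formed) = 4893 kJ
  ΔH_B = 5014 − 4893 = +121 kJ
ΔH_A − ΔH_B = −358 kJ, so reaction A has the more negative ΔH; |ΔH_A − ΔH_B| = 358 kJ.

Reaction A, by 358 kJ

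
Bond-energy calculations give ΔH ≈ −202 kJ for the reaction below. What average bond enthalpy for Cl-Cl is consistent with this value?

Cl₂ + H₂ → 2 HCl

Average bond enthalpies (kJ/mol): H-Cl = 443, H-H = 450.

Let D be the Cl-Cl bond energy.
Σ(broken) = 1×D + 1×450 = 450 + D
Σ(formed) = 2×443 = 886
ΔH = Σ(broken) − Σ(formed) = (450 + D) − (886) = −436 + D
Setting this equal to −202 kJ gives D = 234 kJ/mol.

D(Cl-Cl) ≈ 234 kJ/mol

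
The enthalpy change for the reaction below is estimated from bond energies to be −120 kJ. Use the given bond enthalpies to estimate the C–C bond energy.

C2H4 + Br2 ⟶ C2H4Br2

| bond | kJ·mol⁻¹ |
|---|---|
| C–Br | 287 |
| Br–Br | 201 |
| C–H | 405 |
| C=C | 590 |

Let D be the C–C bond energy.
Σ(broken) = 1×201 + 4×405 + 1×590 = 2411
Σ(formed) = 2×287 + 1×D + 4×405 = 2194 + D
ΔH = Σ(broken) − Σ(formed) = (2411) − (2194 + D) = +217 − D
Setting this equal to −120 kJ gives D = 337 kJ/mol.

D(C–C) ≈ 337 kJ/mol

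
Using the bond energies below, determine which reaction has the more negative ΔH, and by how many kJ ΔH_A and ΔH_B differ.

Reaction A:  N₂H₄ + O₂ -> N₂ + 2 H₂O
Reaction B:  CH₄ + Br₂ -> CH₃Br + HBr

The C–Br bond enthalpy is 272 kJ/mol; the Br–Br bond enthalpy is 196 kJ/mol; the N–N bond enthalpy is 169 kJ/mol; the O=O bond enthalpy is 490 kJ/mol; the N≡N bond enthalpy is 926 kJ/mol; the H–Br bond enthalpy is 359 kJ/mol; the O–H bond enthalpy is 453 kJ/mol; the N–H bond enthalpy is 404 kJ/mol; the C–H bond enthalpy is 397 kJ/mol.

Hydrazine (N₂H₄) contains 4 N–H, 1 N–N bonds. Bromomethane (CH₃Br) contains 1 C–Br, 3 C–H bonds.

Reaction A:
  Bonds broken (reactants):
    N–H: 4 × 404 = 1616
    N–N: 1 × 169 = 169
    O=O: 1 × 490 = 490
    Σ(broken) = 2275 kJ
  Bonds formed (products):
    N≡N: 1 × 926 = 926
    O–H: 4 × 453 = 1812
    Σ(formed) = 2738 kJ
  ΔH_A = 2275 − 2738 = −463 kJ
Reaction B:
  Bonds broken (reactants):
    Br–Br: 1 × 196 = 196
    C–H: 4 × 397 = 1588
    Σ(broken) = 1784 kJ
  Bonds formed (products):
    C–Br: 1 × 272 = 272
    C–H: 3 × 397 = 1191
    H–Br: 1 × 359 = 359
    Σ(formed) = 1822 kJ
  ΔH_B = 1784 − 1822 = −38 kJ
ΔH_A − ΔH_B = −425 kJ, so reaction A has the more negative ΔH; |ΔH_A − ΔH_B| = 425 kJ.

Reaction A, by 425 kJ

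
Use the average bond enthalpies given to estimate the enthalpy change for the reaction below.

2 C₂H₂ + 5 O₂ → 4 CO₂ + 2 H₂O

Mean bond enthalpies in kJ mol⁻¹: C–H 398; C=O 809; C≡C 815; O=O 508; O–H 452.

ΔH ≈ −2518 kJ

Bonds broken (reactants):
  C≡C: 2 × 815 = 1630
  C–H: 4 × 398 = 1592
  O=O: 5 × 508 = 2540
  Σ(broken) = 5762 kJ
Bonds formed (products):
  C=O: 8 × 809 = 6472
  O–H: 4 × 452 = 1808
  Σ(formed) = 8280 kJ
ΔH = Σ(broken) − Σ(formed) = 5762 − 8280 = −2518 kJ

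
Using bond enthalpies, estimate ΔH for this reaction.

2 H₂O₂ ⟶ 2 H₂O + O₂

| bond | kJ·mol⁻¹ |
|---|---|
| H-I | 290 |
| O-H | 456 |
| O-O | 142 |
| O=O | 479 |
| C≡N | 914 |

Bonds broken (reactants):
  O-H: 4 × 456 = 1824
  O-O: 2 × 142 = 284
  Σ(broken) = 2108 kJ
Bonds formed (products):
  O-H: 4 × 456 = 1824
  O=O: 1 × 479 = 479
  Σ(formed) = 2303 kJ
ΔH = Σ(broken) − Σ(formed) = 2108 − 2303 = −195 kJ

ΔH ≈ −195 kJ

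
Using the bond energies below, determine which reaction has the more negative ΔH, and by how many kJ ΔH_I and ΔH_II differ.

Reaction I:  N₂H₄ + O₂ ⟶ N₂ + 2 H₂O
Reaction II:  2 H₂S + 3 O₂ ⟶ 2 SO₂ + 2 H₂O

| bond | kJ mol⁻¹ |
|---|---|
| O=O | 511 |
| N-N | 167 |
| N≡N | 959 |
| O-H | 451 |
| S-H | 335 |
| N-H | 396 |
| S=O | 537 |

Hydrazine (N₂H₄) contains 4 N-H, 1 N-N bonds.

Reaction I:
  Bonds broken (reactants):
    N-H: 4 × 396 = 1584
    N-N: 1 × 167 = 167
    O=O: 1 × 511 = 511
    Σ(broken) = 2262 kJ
  Bonds formed (products):
    N≡N: 1 × 959 = 959
    O-H: 4 × 451 = 1804
    Σ(formed) = 2763 kJ
  ΔH_I = 2262 − 2763 = −501 kJ
Reaction II:
  Bonds broken (reactants):
    O=O: 3 × 511 = 1533
    S-H: 4 × 335 = 1340
    Σ(broken) = 2873 kJ
  Bonds formed (products):
    O-H: 4 × 451 = 1804
    S=O: 4 × 537 = 2148
    Σ(formed) = 3952 kJ
  ΔH_II = 2873 − 3952 = −1079 kJ
ΔH_I − ΔH_II = +578 kJ, so reaction II has the more negative ΔH; |ΔH_I − ΔH_II| = 578 kJ.

Reaction II, by 578 kJ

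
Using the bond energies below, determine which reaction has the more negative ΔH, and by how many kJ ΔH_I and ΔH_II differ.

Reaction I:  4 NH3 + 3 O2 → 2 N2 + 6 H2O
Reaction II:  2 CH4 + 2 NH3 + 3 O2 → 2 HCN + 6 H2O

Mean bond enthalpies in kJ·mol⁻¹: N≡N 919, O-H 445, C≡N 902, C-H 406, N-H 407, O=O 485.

Reaction I:
  Bonds broken (reactants):
    N-H: 12 × 407 = 4884
    O=O: 3 × 485 = 1455
    Σ(broken) = 6339 kJ
  Bonds formed (products):
    N≡N: 2 × 919 = 1838
    O-H: 12 × 445 = 5340
    Σ(formed) = 7178 kJ
  ΔH_I = 6339 − 7178 = −839 kJ
Reaction II:
  Bonds broken (reactants):
    C-H: 8 × 406 = 3248
    N-H: 6 × 407 = 2442
    O=O: 3 × 485 = 1455
    Σ(broken) = 7145 kJ
  Bonds formed (products):
    C≡N: 2 × 902 = 1804
    C-H: 2 × 406 = 812
    O-H: 12 × 445 = 5340
    Σ(formed) = 7956 kJ
  ΔH_II = 7145 − 7956 = −811 kJ
ΔH_I − ΔH_II = −28 kJ, so reaction I has the more negative ΔH; |ΔH_I − ΔH_II| = 28 kJ.

Reaction I, by 28 kJ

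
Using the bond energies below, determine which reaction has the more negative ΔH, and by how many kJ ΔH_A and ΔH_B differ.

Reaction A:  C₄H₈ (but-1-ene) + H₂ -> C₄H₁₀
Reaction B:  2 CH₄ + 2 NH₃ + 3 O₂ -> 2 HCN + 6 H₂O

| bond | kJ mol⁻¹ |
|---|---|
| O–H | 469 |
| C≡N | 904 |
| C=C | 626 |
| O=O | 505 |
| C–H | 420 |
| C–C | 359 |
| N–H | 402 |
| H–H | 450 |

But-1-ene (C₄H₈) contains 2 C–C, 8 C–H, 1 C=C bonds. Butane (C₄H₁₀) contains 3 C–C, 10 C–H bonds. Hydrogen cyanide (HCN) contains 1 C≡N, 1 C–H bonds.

Reaction B, by 866 kJ

Reaction A:
  Bonds broken (reactants):
    C–C: 2 × 359 = 718
    C–H: 8 × 420 = 3360
    C=C: 1 × 626 = 626
    H–H: 1 × 450 = 450
    Σ(broken) = 5154 kJ
  Bonds formed (products):
    C–C: 3 × 359 = 1077
    C–H: 10 × 420 = 4200
    Σ(formed) = 5277 kJ
  ΔH_A = 5154 − 5277 = −123 kJ
Reaction B:
  Bonds broken (reactants):
    C–H: 8 × 420 = 3360
    N–H: 6 × 402 = 2412
    O=O: 3 × 505 = 1515
    Σ(broken) = 7287 kJ
  Bonds formed (products):
    C≡N: 2 × 904 = 1808
    C–H: 2 × 420 = 840
    O–H: 12 × 469 = 5628
    Σ(formed) = 8276 kJ
  ΔH_B = 7287 − 8276 = −989 kJ
ΔH_A − ΔH_B = +866 kJ, so reaction B has the more negative ΔH; |ΔH_A − ΔH_B| = 866 kJ.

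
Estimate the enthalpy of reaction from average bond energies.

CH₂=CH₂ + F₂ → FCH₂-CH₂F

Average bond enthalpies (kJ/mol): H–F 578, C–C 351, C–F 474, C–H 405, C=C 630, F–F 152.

ΔH ≈ −517 kJ

Bonds broken (reactants):
  C–H: 4 × 405 = 1620
  C=C: 1 × 630 = 630
  F–F: 1 × 152 = 152
  Σ(broken) = 2402 kJ
Bonds formed (products):
  C–C: 1 × 351 = 351
  C–F: 2 × 474 = 948
  C–H: 4 × 405 = 1620
  Σ(formed) = 2919 kJ
ΔH = Σ(broken) − Σ(formed) = 2402 − 2919 = −517 kJ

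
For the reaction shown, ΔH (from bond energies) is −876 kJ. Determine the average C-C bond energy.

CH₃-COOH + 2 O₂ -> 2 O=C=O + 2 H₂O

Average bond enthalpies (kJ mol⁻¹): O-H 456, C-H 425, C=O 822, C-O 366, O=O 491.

Let D be the C-C bond energy.
Σ(broken) = 1×D + 3×425 + 1×366 + 1×822 + 1×456 + 2×491 = 3901 + D
Σ(formed) = 4×822 + 4×456 = 5112
ΔH = Σ(broken) − Σ(formed) = (3901 + D) − (5112) = −1211 + D
Setting this equal to −876 kJ gives D = 335 kJ/mol.

D(C-C) ≈ 335 kJ/mol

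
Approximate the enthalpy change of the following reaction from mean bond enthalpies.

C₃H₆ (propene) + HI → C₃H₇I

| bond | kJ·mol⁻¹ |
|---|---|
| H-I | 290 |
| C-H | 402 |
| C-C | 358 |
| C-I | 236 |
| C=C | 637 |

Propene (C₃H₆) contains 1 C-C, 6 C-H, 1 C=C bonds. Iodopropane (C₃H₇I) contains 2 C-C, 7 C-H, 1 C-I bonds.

Bonds broken (reactants):
  C-C: 1 × 358 = 358
  C-H: 6 × 402 = 2412
  C=C: 1 × 637 = 637
  H-I: 1 × 290 = 290
  Σ(broken) = 3697 kJ
Bonds formed (products):
  C-C: 2 × 358 = 716
  C-H: 7 × 402 = 2814
  C-I: 1 × 236 = 236
  Σ(formed) = 3766 kJ
ΔH = Σ(broken) − Σ(formed) = 3697 − 3766 = −69 kJ

ΔH ≈ −69 kJ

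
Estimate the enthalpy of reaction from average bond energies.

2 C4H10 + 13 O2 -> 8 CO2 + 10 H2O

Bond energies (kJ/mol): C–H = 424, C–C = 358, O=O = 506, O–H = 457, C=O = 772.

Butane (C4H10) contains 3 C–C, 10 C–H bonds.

ΔH ≈ −4286 kJ

Bonds broken (reactants):
  C–C: 6 × 358 = 2148
  C–H: 20 × 424 = 8480
  O=O: 13 × 506 = 6578
  Σ(broken) = 17206 kJ
Bonds formed (products):
  C=O: 16 × 772 = 12352
  O–H: 20 × 457 = 9140
  Σ(formed) = 21492 kJ
ΔH = Σ(broken) − Σ(formed) = 17206 − 21492 = −4286 kJ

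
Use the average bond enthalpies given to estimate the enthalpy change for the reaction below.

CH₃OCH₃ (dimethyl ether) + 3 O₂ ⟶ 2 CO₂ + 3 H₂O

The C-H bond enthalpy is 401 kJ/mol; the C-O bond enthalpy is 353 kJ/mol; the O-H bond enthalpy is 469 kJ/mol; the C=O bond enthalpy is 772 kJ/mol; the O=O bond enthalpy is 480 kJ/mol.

Bonds broken (reactants):
  C-H: 6 × 401 = 2406
  C-O: 2 × 353 = 706
  O=O: 3 × 480 = 1440
  Σ(broken) = 4552 kJ
Bonds formed (products):
  C=O: 4 × 772 = 3088
  O-H: 6 × 469 = 2814
  Σ(formed) = 5902 kJ
ΔH = Σ(broken) − Σ(formed) = 4552 − 5902 = −1350 kJ

ΔH ≈ −1350 kJ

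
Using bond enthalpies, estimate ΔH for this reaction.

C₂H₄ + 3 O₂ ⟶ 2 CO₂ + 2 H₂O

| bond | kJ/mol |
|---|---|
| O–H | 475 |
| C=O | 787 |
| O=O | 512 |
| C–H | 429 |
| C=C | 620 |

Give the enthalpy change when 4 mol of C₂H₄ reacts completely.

Bonds broken (reactants):
  C–H: 4 × 429 = 1716
  C=C: 1 × 620 = 620
  O=O: 3 × 512 = 1536
  Σ(broken) = 3872 kJ
Bonds formed (products):
  C=O: 4 × 787 = 3148
  O–H: 4 × 475 = 1900
  Σ(formed) = 5048 kJ
ΔH = Σ(broken) − Σ(formed) = 3872 − 5048 = −1176 kJ
For 4× the reaction as written: 4 × (−1176) = −4704 kJ

ΔH = −4704 kJ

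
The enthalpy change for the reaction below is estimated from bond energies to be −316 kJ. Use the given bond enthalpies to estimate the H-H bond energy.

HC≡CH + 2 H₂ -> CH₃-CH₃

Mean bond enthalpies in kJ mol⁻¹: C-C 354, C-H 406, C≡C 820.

D(H-H) ≈ 421 kJ/mol

Let D be the H-H bond energy.
Σ(broken) = 1×820 + 2×406 + 2×D = 1632 + 2D
Σ(formed) = 1×354 + 6×406 = 2790
ΔH = Σ(broken) − Σ(formed) = (1632 + 2D) − (2790) = −1158 + 2D
Setting this equal to −316 kJ gives 2D = 842, so D = 421 kJ/mol.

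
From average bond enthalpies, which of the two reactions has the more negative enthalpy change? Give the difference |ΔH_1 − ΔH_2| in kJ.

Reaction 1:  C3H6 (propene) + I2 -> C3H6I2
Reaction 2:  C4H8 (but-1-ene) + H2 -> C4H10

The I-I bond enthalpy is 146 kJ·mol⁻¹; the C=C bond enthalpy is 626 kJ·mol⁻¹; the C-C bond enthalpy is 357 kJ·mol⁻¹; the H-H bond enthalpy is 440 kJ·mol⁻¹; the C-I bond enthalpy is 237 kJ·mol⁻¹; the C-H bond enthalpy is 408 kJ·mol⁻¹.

Reaction 2, by 48 kJ

Reaction 1:
  Bonds broken (reactants):
    C-C: 1 × 357 = 357
    C-H: 6 × 408 = 2448
    C=C: 1 × 626 = 626
    I-I: 1 × 146 = 146
    Σ(broken) = 3577 kJ
  Bonds formed (products):
    C-C: 2 × 357 = 714
    C-H: 6 × 408 = 2448
    C-I: 2 × 237 = 474
    Σ(formed) = 3636 kJ
  ΔH_1 = 3577 − 3636 = −59 kJ
Reaction 2:
  Bonds broken (reactants):
    C-C: 2 × 357 = 714
    C-H: 8 × 408 = 3264
    C=C: 1 × 626 = 626
    H-H: 1 × 440 = 440
    Σ(broken) = 5044 kJ
  Bonds formed (products):
    C-C: 3 × 357 = 1071
    C-H: 10 × 408 = 4080
    Σ(formed) = 5151 kJ
  ΔH_2 = 5044 − 5151 = −107 kJ
ΔH_1 − ΔH_2 = +48 kJ, so reaction 2 has the more negative ΔH; |ΔH_1 − ΔH_2| = 48 kJ.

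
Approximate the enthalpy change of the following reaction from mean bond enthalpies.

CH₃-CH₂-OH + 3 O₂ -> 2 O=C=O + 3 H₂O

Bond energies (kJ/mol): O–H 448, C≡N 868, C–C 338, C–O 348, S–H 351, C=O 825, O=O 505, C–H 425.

Bonds broken (reactants):
  C–C: 1 × 338 = 338
  C–H: 5 × 425 = 2125
  C–O: 1 × 348 = 348
  O–H: 1 × 448 = 448
  O=O: 3 × 505 = 1515
  Σ(broken) = 4774 kJ
Bonds formed (products):
  C=O: 4 × 825 = 3300
  O–H: 6 × 448 = 2688
  Σ(formed) = 5988 kJ
ΔH = Σ(broken) − Σ(formed) = 4774 − 5988 = −1214 kJ

ΔH ≈ −1214 kJ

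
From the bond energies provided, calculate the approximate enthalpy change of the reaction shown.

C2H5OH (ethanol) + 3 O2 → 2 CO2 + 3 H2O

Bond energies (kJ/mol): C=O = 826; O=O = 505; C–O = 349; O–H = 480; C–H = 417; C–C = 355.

Bonds broken (reactants):
  C–C: 1 × 355 = 355
  C–H: 5 × 417 = 2085
  C–O: 1 × 349 = 349
  O–H: 1 × 480 = 480
  O=O: 3 × 505 = 1515
  Σ(broken) = 4784 kJ
Bonds formed (products):
  C=O: 4 × 826 = 3304
  O–H: 6 × 480 = 2880
  Σ(formed) = 6184 kJ
ΔH = Σ(broken) − Σ(formed) = 4784 − 6184 = −1400 kJ

ΔH ≈ −1400 kJ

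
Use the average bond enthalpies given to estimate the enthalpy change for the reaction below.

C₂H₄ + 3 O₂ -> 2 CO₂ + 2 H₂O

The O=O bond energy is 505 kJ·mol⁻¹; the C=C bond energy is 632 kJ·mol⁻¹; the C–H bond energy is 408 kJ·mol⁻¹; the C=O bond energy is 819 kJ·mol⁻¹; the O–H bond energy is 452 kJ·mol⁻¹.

Bonds broken (reactants):
  C–H: 4 × 408 = 1632
  C=C: 1 × 632 = 632
  O=O: 3 × 505 = 1515
  Σ(broken) = 3779 kJ
Bonds formed (products):
  C=O: 4 × 819 = 3276
  O–H: 4 × 452 = 1808
  Σ(formed) = 5084 kJ
ΔH = Σ(broken) − Σ(formed) = 3779 − 5084 = −1305 kJ

ΔH ≈ −1305 kJ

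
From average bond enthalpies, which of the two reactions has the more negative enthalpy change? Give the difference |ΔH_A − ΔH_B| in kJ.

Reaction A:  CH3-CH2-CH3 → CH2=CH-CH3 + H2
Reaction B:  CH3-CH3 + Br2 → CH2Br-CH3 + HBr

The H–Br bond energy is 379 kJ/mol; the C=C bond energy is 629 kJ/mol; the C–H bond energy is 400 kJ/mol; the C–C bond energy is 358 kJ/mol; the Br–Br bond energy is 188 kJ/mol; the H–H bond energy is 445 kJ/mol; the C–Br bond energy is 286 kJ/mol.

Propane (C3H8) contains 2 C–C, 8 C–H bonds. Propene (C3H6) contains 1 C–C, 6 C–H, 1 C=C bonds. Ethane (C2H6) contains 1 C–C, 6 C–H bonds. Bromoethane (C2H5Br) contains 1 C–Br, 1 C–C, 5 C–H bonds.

Reaction A:
  Bonds broken (reactants):
    C–C: 2 × 358 = 716
    C–H: 8 × 400 = 3200
    Σ(broken) = 3916 kJ
  Bonds formed (products):
    C–C: 1 × 358 = 358
    C–H: 6 × 400 = 2400
    C=C: 1 × 629 = 629
    H–H: 1 × 445 = 445
    Σ(formed) = 3832 kJ
  ΔH_A = 3916 − 3832 = +84 kJ
Reaction B:
  Bonds broken (reactants):
    Br–Br: 1 × 188 = 188
    C–C: 1 × 358 = 358
    C–H: 6 × 400 = 2400
    Σ(broken) = 2946 kJ
  Bonds formed (products):
    C–Br: 1 × 286 = 286
    C–C: 1 × 358 = 358
    C–H: 5 × 400 = 2000
    H–Br: 1 × 379 = 379
    Σ(formed) = 3023 kJ
  ΔH_B = 2946 − 3023 = −77 kJ
ΔH_A − ΔH_B = +161 kJ, so reaction B has the more negative ΔH; |ΔH_A − ΔH_B| = 161 kJ.

Reaction B, by 161 kJ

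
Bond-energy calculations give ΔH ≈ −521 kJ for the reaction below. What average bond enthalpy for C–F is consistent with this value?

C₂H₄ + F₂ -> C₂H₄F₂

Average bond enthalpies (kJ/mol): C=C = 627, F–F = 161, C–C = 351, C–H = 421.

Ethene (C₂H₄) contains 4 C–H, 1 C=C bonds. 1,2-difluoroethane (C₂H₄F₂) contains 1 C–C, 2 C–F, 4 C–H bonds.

D(C–F) ≈ 479 kJ/mol

Let D be the C–F bond energy.
Σ(broken) = 4×421 + 1×627 + 1×161 = 2472
Σ(formed) = 1×351 + 2×D + 4×421 = 2035 + 2D
ΔH = Σ(broken) − Σ(formed) = (2472) − (2035 + 2D) = +437 − 2D
Setting this equal to −521 kJ gives 2D = 958, so D = 479 kJ/mol.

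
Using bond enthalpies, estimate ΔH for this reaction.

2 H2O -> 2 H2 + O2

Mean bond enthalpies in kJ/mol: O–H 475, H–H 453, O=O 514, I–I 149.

ΔH ≈ +480 kJ

Bonds broken (reactants):
  O–H: 4 × 475 = 1900
  Σ(broken) = 1900 kJ
Bonds formed (products):
  H–H: 2 × 453 = 906
  O=O: 1 × 514 = 514
  Σ(formed) = 1420 kJ
ΔH = Σ(broken) − Σ(formed) = 1900 − 1420 = +480 kJ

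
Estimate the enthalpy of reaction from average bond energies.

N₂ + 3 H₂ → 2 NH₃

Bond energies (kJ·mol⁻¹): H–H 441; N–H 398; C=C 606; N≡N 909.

Bonds broken (reactants):
  H–H: 3 × 441 = 1323
  N≡N: 1 × 909 = 909
  Σ(broken) = 2232 kJ
Bonds formed (products):
  N–H: 6 × 398 = 2388
  Σ(formed) = 2388 kJ
ΔH = Σ(broken) − Σ(formed) = 2232 − 2388 = −156 kJ

ΔH ≈ −156 kJ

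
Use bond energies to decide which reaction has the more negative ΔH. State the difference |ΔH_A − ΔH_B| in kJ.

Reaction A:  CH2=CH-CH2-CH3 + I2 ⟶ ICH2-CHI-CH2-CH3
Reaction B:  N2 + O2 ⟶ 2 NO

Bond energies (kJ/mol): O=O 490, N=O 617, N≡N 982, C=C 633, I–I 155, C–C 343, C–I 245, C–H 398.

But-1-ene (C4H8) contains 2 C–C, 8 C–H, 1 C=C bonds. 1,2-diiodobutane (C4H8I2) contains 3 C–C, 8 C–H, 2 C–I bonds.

Reaction A:
  Bonds broken (reactants):
    C–C: 2 × 343 = 686
    C–H: 8 × 398 = 3184
    C=C: 1 × 633 = 633
    I–I: 1 × 155 = 155
    Σ(broken) = 4658 kJ
  Bonds formed (products):
    C–C: 3 × 343 = 1029
    C–H: 8 × 398 = 3184
    C–I: 2 × 245 = 490
    Σ(formed) = 4703 kJ
  ΔH_A = 4658 − 4703 = −45 kJ
Reaction B:
  Bonds broken (reactants):
    N≡N: 1 × 982 = 982
    O=O: 1 × 490 = 490
    Σ(broken) = 1472 kJ
  Bonds formed (products):
    N=O: 2 × 617 = 1234
    Σ(formed) = 1234 kJ
  ΔH_B = 1472 − 1234 = +238 kJ
ΔH_A − ΔH_B = −283 kJ, so reaction A has the more negative ΔH; |ΔH_A − ΔH_B| = 283 kJ.

Reaction A, by 283 kJ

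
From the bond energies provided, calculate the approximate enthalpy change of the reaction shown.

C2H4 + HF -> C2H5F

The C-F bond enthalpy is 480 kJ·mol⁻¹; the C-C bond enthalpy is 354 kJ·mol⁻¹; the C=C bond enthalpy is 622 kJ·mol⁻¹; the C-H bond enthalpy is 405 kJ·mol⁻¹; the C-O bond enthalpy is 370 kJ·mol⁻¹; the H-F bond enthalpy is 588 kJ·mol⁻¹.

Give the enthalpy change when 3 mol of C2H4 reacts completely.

Bonds broken (reactants):
  C-H: 4 × 405 = 1620
  C=C: 1 × 622 = 622
  H-F: 1 × 588 = 588
  Σ(broken) = 2830 kJ
Bonds formed (products):
  C-C: 1 × 354 = 354
  C-F: 1 × 480 = 480
  C-H: 5 × 405 = 2025
  Σ(formed) = 2859 kJ
ΔH = Σ(broken) − Σ(formed) = 2830 − 2859 = −29 kJ
For 3× the reaction as written: 3 × (−29) = −87 kJ

ΔH = −87 kJ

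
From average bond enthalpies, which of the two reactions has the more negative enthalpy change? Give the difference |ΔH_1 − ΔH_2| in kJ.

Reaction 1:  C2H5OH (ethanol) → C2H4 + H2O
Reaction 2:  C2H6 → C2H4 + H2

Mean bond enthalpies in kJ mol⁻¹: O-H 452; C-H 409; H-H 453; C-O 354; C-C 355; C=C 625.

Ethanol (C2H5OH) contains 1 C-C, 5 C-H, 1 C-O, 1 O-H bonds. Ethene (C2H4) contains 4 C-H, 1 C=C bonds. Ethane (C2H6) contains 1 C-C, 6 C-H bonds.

Reaction 1:
  Bonds broken (reactants):
    C-C: 1 × 355 = 355
    C-H: 5 × 409 = 2045
    C-O: 1 × 354 = 354
    O-H: 1 × 452 = 452
    Σ(broken) = 3206 kJ
  Bonds formed (products):
    C-H: 4 × 409 = 1636
    C=C: 1 × 625 = 625
    O-H: 2 × 452 = 904
    Σ(formed) = 3165 kJ
  ΔH_1 = 3206 − 3165 = +41 kJ
Reaction 2:
  Bonds broken (reactants):
    C-C: 1 × 355 = 355
    C-H: 6 × 409 = 2454
    Σ(broken) = 2809 kJ
  Bonds formed (products):
    C-H: 4 × 409 = 1636
    C=C: 1 × 625 = 625
    H-H: 1 × 453 = 453
    Σ(formed) = 2714 kJ
  ΔH_2 = 2809 − 2714 = +95 kJ
ΔH_1 − ΔH_2 = −54 kJ, so reaction 1 has the more negative ΔH; |ΔH_1 − ΔH_2| = 54 kJ.

Reaction 1, by 54 kJ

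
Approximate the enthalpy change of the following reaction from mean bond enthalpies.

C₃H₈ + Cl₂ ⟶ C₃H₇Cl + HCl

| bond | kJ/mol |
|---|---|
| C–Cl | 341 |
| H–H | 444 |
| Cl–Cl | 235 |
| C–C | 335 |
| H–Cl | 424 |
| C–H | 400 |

Bonds broken (reactants):
  C–C: 2 × 335 = 670
  C–H: 8 × 400 = 3200
  Cl–Cl: 1 × 235 = 235
  Σ(broken) = 4105 kJ
Bonds formed (products):
  C–C: 2 × 335 = 670
  C–Cl: 1 × 341 = 341
  C–H: 7 × 400 = 2800
  H–Cl: 1 × 424 = 424
  Σ(formed) = 4235 kJ
ΔH = Σ(broken) − Σ(formed) = 4105 − 4235 = −130 kJ

ΔH ≈ −130 kJ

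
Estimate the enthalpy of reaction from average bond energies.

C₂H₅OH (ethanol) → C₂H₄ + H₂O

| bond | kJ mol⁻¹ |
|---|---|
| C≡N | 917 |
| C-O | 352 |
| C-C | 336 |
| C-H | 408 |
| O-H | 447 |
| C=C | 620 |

ΔH ≈ +29 kJ

Bonds broken (reactants):
  C-C: 1 × 336 = 336
  C-H: 5 × 408 = 2040
  C-O: 1 × 352 = 352
  O-H: 1 × 447 = 447
  Σ(broken) = 3175 kJ
Bonds formed (products):
  C-H: 4 × 408 = 1632
  C=C: 1 × 620 = 620
  O-H: 2 × 447 = 894
  Σ(formed) = 3146 kJ
ΔH = Σ(broken) − Σ(formed) = 3175 − 3146 = +29 kJ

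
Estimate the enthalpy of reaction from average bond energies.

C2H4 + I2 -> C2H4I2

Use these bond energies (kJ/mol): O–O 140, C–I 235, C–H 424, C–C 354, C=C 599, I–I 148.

ΔH ≈ −77 kJ

Bonds broken (reactants):
  C–H: 4 × 424 = 1696
  C=C: 1 × 599 = 599
  I–I: 1 × 148 = 148
  Σ(broken) = 2443 kJ
Bonds formed (products):
  C–C: 1 × 354 = 354
  C–H: 4 × 424 = 1696
  C–I: 2 × 235 = 470
  Σ(formed) = 2520 kJ
ΔH = Σ(broken) − Σ(formed) = 2443 − 2520 = −77 kJ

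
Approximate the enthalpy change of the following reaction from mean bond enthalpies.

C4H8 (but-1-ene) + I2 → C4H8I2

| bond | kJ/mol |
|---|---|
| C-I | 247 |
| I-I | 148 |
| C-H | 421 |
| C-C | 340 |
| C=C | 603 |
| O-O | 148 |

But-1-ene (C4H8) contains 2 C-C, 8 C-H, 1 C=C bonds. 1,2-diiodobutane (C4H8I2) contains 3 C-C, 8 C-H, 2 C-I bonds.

ΔH ≈ −83 kJ

Bonds broken (reactants):
  C-C: 2 × 340 = 680
  C-H: 8 × 421 = 3368
  C=C: 1 × 603 = 603
  I-I: 1 × 148 = 148
  Σ(broken) = 4799 kJ
Bonds formed (products):
  C-C: 3 × 340 = 1020
  C-H: 8 × 421 = 3368
  C-I: 2 × 247 = 494
  Σ(formed) = 4882 kJ
ΔH = Σ(broken) − Σ(formed) = 4799 − 4882 = −83 kJ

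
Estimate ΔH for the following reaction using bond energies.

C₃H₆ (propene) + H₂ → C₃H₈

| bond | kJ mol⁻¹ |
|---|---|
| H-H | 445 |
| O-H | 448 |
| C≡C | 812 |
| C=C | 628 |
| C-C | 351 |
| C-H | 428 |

ΔH ≈ −134 kJ

Bonds broken (reactants):
  C-C: 1 × 351 = 351
  C-H: 6 × 428 = 2568
  C=C: 1 × 628 = 628
  H-H: 1 × 445 = 445
  Σ(broken) = 3992 kJ
Bonds formed (products):
  C-C: 2 × 351 = 702
  C-H: 8 × 428 = 3424
  Σ(formed) = 4126 kJ
ΔH = Σ(broken) − Σ(formed) = 3992 − 4126 = −134 kJ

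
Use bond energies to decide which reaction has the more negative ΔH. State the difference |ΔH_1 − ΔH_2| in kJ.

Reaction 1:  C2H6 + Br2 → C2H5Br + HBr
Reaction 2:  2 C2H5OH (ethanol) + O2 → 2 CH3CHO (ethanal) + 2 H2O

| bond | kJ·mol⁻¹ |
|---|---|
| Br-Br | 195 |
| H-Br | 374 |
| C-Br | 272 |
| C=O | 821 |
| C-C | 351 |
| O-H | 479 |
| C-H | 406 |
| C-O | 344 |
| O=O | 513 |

Reaction 1:
  Bonds broken (reactants):
    Br-Br: 1 × 195 = 195
    C-C: 1 × 351 = 351
    C-H: 6 × 406 = 2436
    Σ(broken) = 2982 kJ
  Bonds formed (products):
    C-Br: 1 × 272 = 272
    C-C: 1 × 351 = 351
    C-H: 5 × 406 = 2030
    H-Br: 1 × 374 = 374
    Σ(formed) = 3027 kJ
  ΔH_1 = 2982 − 3027 = −45 kJ
Reaction 2:
  Bonds broken (reactants):
    C-C: 2 × 351 = 702
    C-H: 10 × 406 = 4060
    C-O: 2 × 344 = 688
    O-H: 2 × 479 = 958
    O=O: 1 × 513 = 513
    Σ(broken) = 6921 kJ
  Bonds formed (products):
    C-C: 2 × 351 = 702
    C-H: 8 × 406 = 3248
    C=O: 2 × 821 = 1642
    O-H: 4 × 479 = 1916
    Σ(formed) = 7508 kJ
  ΔH_2 = 6921 − 7508 = −587 kJ
ΔH_1 − ΔH_2 = +542 kJ, so reaction 2 has the more negative ΔH; |ΔH_1 − ΔH_2| = 542 kJ.

Reaction 2, by 542 kJ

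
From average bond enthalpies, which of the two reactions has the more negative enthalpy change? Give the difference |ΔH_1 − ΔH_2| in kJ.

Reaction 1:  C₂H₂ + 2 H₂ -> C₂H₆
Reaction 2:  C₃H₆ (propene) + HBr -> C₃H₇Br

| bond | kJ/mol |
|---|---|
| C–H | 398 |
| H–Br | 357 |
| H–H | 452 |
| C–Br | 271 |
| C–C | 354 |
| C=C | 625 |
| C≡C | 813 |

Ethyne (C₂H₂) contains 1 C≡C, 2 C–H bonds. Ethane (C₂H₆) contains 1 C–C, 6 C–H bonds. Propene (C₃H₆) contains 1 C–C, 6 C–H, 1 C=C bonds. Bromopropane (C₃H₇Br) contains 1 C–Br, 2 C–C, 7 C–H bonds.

Reaction 1:
  Bonds broken (reactants):
    C≡C: 1 × 813 = 813
    C–H: 2 × 398 = 796
    H–H: 2 × 452 = 904
    Σ(broken) = 2513 kJ
  Bonds formed (products):
    C–C: 1 × 354 = 354
    C–H: 6 × 398 = 2388
    Σ(formed) = 2742 kJ
  ΔH_1 = 2513 − 2742 = −229 kJ
Reaction 2:
  Bonds broken (reactants):
    C–C: 1 × 354 = 354
    C–H: 6 × 398 = 2388
    C=C: 1 × 625 = 625
    H–Br: 1 × 357 = 357
    Σ(broken) = 3724 kJ
  Bonds formed (products):
    C–Br: 1 × 271 = 271
    C–C: 2 × 354 = 708
    C–H: 7 × 398 = 2786
    Σ(formed) = 3765 kJ
  ΔH_2 = 3724 − 3765 = −41 kJ
ΔH_1 − ΔH_2 = −188 kJ, so reaction 1 has the more negative ΔH; |ΔH_1 − ΔH_2| = 188 kJ.

Reaction 1, by 188 kJ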